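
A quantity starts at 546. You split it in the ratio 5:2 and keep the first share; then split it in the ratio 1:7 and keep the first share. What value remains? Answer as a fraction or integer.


Start with 546.
Step 1: Split 5:2, first share = 546 * 5/7 = 390
Step 2: Split 1:7, first share = 390 * 1/8 = 195/4
Final result = 195/4

195/4


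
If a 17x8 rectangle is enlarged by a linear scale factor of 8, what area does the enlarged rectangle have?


Original dimensions: 17 x 8
Enlargement factor = 8
New width = 17 * 8 = 136
New height = 8 * 8 = 64
New area = 136 * 64 = 8704

8704


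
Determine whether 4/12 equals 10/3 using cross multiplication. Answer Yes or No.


Cross multiply to check 4/12 = 10/3
Left cross product: 4 * 3 = 12
Right cross product: 12 * 10 = 120
12 != 120
Not equal, so proportions differ => No

No


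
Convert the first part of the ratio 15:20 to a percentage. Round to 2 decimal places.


Total parts = 15 + 20 = 35
First part fraction = 15/35
Percentage = (15/35) * 100
= 0.428571 * 100
= 42.86%

42.86


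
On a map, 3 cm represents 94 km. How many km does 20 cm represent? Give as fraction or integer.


Map scale: 3 cm = 94 km
Measured distance on map = 20 cm
Set up proportion: 20 * 94 / 3
= 1880 / 3
= 1880/3 km

1880/3


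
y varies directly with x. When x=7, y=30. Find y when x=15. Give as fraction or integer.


Direct proportion: y = kx
Find k: k = 30/7 = 30/7
Compute y at x=15: y = 30/7 * 15
y = 450/7

450/7


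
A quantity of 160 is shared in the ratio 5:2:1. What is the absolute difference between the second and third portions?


Total parts = 5 + 2 + 1 = 8
Value per part = 160 / 8 = 20
Shares: 5*20=100, 2*20=40, 1*20=20
Second share = 40, third share = 20
Difference = |40 - 20| = 20

20


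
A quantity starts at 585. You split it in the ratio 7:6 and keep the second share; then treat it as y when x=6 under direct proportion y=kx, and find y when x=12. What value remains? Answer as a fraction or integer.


Start with 585.
Step 1: Split 7:6, second share = 585 * 6/13 = 270
Step 2: Direct prop: k = (270)/6; new y = k*12 = 270*12/6 = 540
Final result = 540

540


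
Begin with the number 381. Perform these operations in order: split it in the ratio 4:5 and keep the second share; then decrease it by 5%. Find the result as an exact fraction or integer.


Start with 381.
Step 1: Split 4:5, second share = 381 * 5/9 = 635/3
Step 2: Decrease by 5%: 635/3 * 95/100 = 2413/12
Final result = 2413/12

2413/12


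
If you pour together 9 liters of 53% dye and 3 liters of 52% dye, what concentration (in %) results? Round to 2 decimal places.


Solute in mixture 1 = 53% of 9 L = 9*53/100 = 477/100 L
Solute in mixture 2 = 52% of 3 L = 3*52/100 = 39/25 L
Total solute = 477/100 + 39/25 = 633/100 L
Total volume = 9 + 3 = 12 L
Final concentration = 633/100/12 * 100 = 52.75%

52.75


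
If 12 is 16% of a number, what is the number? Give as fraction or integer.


Given: 12 is 16% of the whole
Set up: 12 = 16/100 * whole
whole = 12 * 100 / 16
whole = 1200 / 16
whole = 75

75


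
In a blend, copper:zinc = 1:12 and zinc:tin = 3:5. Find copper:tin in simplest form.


Given a:b = 1:12 and b:c = 3:5
Make b consistent. Multiply first ratio by 3: a:b = 3:36
Multiply second ratio by 12: b:c = 36:60
Now b = 36 in both, so a:b:c = 3:36:60
Therefore a:c = 3:60
Simplify by GCD: a:c = 1:20

1:20


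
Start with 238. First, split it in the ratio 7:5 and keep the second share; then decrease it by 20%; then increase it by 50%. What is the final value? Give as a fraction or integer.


Start with 238.
Step 1: Split 7:5, second share = 238 * 5/12 = 595/6
Step 2: Decrease by 20%: 595/6 * 80/100 = 238/3
Step 3: Increase by 50%: 238/3 * 150/100 = 119
Final result = 119

119


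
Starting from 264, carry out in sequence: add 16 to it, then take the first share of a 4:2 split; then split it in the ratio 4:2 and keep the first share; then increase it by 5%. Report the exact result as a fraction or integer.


Start with 264.
Step 1: Add 16: 264+16=280; split 4:2 first = 280*4/6 = 560/3
Step 2: Split 4:2, first share = 560/3 * 4/6 = 1120/9
Step 3: Increase by 5%: 1120/9 * 105/100 = 392/3
Final result = 392/3

392/3


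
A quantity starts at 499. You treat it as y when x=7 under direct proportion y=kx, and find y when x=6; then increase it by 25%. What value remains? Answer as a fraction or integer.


Start with 499.
Step 1: Direct prop: k = (499)/7; new y = k*6 = 499*6/7 = 2994/7
Step 2: Increase by 25%: 2994/7 * 125/100 = 7485/14
Final result = 7485/14

7485/14


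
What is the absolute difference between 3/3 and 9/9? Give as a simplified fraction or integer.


Simplify: 3/3 = 1 and 9/9 = 1
Find common denominator: LCD = 1
Convert: 1/1 and 1/1
Difference = |1 - 1|/1 = 0/1
Simplified = 0

0


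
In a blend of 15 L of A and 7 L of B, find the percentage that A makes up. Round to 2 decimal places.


Volume of A = 15 L
Volume of B = 7 L
Total volume = 15 + 7 = 22 L
Percentage of A = (15/22) * 100
= 68.18%

68.18


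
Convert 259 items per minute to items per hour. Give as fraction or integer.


Converting from per minute to per hour
Rate = 259 items per minute
Multiply by 60: 259 * 60
= 15540 items per hour

15540


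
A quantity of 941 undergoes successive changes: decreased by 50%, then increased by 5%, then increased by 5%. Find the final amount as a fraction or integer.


Start: 941
Step 1: decrease by 50% => multiply by 50/100
  941 * 50/100 = 941/2
Step 2: increase by 5% => multiply by 105/100
  941/2 * 105/100 = 19761/40
Step 3: increase by 5% => multiply by 105/100
  19761/40 * 105/100 = 414981/800
Final value = 414981/800

414981/800


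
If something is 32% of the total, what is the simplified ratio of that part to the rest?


Part = 32%, Remainder = 68%
Ratio = 32:68
GCD(32, 68) = 4
Simplify: 8:17 = 8:17

8:17


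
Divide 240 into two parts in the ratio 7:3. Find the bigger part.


Total parts = 7 + 3 = 10
Value per part = 240 / 10 = 24
First share = 7 * 24 = 168
Second share = 3 * 24 = 72
Larger share = 168

168


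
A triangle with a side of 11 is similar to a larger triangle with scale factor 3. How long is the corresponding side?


Similar triangles have proportional sides
Scale factor = 3
Smaller side = 11
Corresponding larger side = 11 * 3
= 33

33


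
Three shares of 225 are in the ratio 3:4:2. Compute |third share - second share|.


Total parts = 3 + 4 + 2 = 9
Value per part = 225 / 9 = 25
Shares: 3*25=75, 4*25=100, 2*25=50
Third share = 50, second share = 100
Difference = |50 - 100| = 50

50


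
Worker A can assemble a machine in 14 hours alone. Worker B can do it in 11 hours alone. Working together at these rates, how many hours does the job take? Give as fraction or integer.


Rate of A = 1/14 job per hour
Rate of B = 1/11 job per hour
Combined rate = 1/14 + 1/11
Find common denominator: (11 + 14)/(14*11) = 25/154
Combined rate = 25/154 job per hour
Time together = 1 / (25/154) = 154/25 hours

154/25


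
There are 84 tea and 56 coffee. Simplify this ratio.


Find GCD(84, 56)
GCD = 28
Divide both by 28: 84/28 = 3, 56/28 = 2
Simplified ratio = 3:2

3:2


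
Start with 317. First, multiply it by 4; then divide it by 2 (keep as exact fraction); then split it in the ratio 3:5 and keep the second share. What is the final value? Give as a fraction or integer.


Start with 317.
Step 1: Multiply by 4: 317 * 4 = 1268
Step 2: Divide by 2: 1268 / 2 = 634
Step 3: Split 3:5, second share = 634 * 5/8 = 1585/4
Final result = 1585/4

1585/4


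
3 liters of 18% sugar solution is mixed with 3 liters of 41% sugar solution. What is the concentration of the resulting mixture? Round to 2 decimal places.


Solute in mixture 1 = 18% of 3 L = 3*18/100 = 27/50 L
Solute in mixture 2 = 41% of 3 L = 3*41/100 = 123/100 L
Total solute = 27/50 + 123/100 = 177/100 L
Total volume = 3 + 3 = 6 L
Final concentration = 177/100/6 * 100 = 29.50%

29.50


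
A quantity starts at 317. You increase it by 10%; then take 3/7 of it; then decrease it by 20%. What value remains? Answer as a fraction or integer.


Start with 317.
Step 1: Increase by 10%: 317 * 110/100 = 3487/10
Step 2: Take 3/7: 3487/10 * 3/7 = 10461/70
Step 3: Decrease by 20%: 10461/70 * 80/100 = 20922/175
Final result = 20922/175

20922/175


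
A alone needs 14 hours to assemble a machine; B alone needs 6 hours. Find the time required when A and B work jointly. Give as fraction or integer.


Rate of A = 1/14 job per hour
Rate of B = 1/6 job per hour
Combined rate = 1/14 + 1/6
Find common denominator: (6 + 14)/(14*6) = 20/84
Combined rate = 5/21 job per hour
Time together = 1 / (5/21) = 21/5 hours

21/5


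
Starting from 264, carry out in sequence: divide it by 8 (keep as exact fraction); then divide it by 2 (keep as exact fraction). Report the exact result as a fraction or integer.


Start with 264.
Step 1: Divide by 8: 264 / 8 = 33
Step 2: Divide by 2: 33 / 2 = 33/2
Final result = 33/2

33/2


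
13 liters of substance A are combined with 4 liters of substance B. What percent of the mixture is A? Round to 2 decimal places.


Volume of A = 13 L
Volume of B = 4 L
Total volume = 13 + 4 = 17 L
Percentage of A = (13/17) * 100
= 76.47%

76.47


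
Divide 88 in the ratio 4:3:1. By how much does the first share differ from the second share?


Total parts = 4 + 3 + 1 = 8
Value per part = 88 / 8 = 11
Shares: 4*11=44, 3*11=33, 1*11=11
First share = 44, second share = 33
Difference = |44 - 33| = 11

11


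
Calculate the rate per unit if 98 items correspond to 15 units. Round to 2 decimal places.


Total items = 98
Number of units = 15
Unit rate = 98 / 15
= 6.53 items per unit

6.53


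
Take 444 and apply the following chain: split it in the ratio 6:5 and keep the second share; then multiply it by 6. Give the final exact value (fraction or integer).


Start with 444.
Step 1: Split 6:5, second share = 444 * 5/11 = 2220/11
Step 2: Multiply by 6: 2220/11 * 6 = 13320/11
Final result = 13320/11

13320/11


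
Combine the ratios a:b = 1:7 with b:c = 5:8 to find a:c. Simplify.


Given a:b = 1:7 and b:c = 5:8
Make b consistent. Multiply first ratio by 5: a:b = 5:35
Multiply second ratio by 7: b:c = 35:56
Now b = 35 in both, so a:b:c = 5:35:56
Therefore a:c = 5:56
Simplify by GCD: a:c = 5:56

5:56


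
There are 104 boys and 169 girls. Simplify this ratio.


Find GCD(104, 169)
GCD = 13
Divide both by 13: 104/13 = 8, 169/13 = 13
Simplified ratio = 8:13

8:13


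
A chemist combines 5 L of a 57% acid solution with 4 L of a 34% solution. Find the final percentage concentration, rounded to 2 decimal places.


Solute in mixture 1 = 57% of 5 L = 5*57/100 = 57/20 L
Solute in mixture 2 = 34% of 4 L = 4*34/100 = 34/25 L
Total solute = 57/20 + 34/25 = 421/100 L
Total volume = 5 + 4 = 9 L
Final concentration = 421/100/9 * 100 = 46.78%

46.78


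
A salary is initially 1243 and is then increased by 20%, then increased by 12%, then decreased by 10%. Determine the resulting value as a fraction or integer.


Start: 1243
Step 1: increase by 20% => multiply by 120/100
  1243 * 120/100 = 7458/5
Step 2: increase by 12% => multiply by 112/100
  7458/5 * 112/100 = 208824/125
Step 3: decrease by 10% => multiply by 90/100
  208824/125 * 90/100 = 939708/625
Final value = 939708/625

939708/625


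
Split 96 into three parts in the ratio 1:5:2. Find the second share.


Ratio = 1:5:2
Total parts = 1 + 5 + 2 = 8
Value per part = 96 / 8 = 12
First share = 1 * 12 = 12
Middle share = 5 * 12 = 60
Third share = 2 * 12 = 24

60


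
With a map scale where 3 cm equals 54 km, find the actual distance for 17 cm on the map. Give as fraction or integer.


Map scale: 3 cm = 54 km
Measured distance on map = 17 cm
Set up proportion: 17 * 54 / 3
= 918 / 3
= 306 km

306


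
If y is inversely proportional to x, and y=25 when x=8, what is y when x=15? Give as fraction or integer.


Inverse proportion: y = k/x
Find k: k = 8 * 25 = 200
Compute y at x=15: y = 200/15
y = 40/3

40/3


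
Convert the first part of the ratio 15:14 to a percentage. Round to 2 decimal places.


Total parts = 15 + 14 = 29
First part fraction = 15/29
Percentage = (15/29) * 100
= 0.517241 * 100
= 51.72%

51.72


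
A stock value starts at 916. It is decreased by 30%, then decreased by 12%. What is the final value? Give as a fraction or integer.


Start: 916
Step 1: decrease by 30% => multiply by 70/100
  916 * 70/100 = 3206/5
Step 2: decrease by 12% => multiply by 88/100
  3206/5 * 88/100 = 70532/125
Final value = 70532/125

70532/125


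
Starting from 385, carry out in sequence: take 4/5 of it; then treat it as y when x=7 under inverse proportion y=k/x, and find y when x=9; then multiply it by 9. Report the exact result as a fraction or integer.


Start with 385.
Step 1: Take 4/5: 385 * 4/5 = 308
Step 2: Inverse prop: k = (308)*7; new y = k/9 = 308*7/9 = 2156/9
Step 3: Multiply by 9: 2156/9 * 9 = 2156
Final result = 2156

2156


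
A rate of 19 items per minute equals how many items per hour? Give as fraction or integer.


Converting from per minute to per hour
Rate = 19 items per minute
Multiply by 60: 19 * 60
= 1140 items per hour

1140


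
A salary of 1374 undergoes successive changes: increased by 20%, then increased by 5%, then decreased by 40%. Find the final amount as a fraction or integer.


Start: 1374
Step 1: increase by 20% => multiply by 120/100
  1374 * 120/100 = 8244/5
Step 2: increase by 5% => multiply by 105/100
  8244/5 * 105/100 = 43281/25
Step 3: decrease by 40% => multiply by 60/100
  43281/25 * 60/100 = 129843/125
Final value = 129843/125

129843/125


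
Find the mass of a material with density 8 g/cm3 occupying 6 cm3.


Using mass = density * volume
Density = 8 g/cm3
Volume = 6 cm3
Mass = 8 * 6
= 48 g

48


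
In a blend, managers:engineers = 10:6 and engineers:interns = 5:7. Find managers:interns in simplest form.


Given a:b = 10:6 and b:c = 5:7
Make b consistent. Multiply first ratio by 5: a:b = 50:30
Multiply second ratio by 6: b:c = 30:42
Now b = 30 in both, so a:b:c = 50:30:42
Therefore a:c = 50:42
Simplify by GCD: a:c = 25:21

25:21


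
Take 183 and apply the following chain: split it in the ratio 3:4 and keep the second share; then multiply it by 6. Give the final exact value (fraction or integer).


Start with 183.
Step 1: Split 3:4, second share = 183 * 4/7 = 732/7
Step 2: Multiply by 6: 732/7 * 6 = 4392/7
Final result = 4392/7

4392/7


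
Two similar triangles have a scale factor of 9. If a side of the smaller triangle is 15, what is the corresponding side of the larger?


Similar triangles have proportional sides
Scale factor = 9
Smaller side = 15
Corresponding larger side = 15 * 9
= 135

135


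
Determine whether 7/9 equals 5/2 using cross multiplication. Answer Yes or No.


Cross multiply to check 7/9 = 5/2
Left cross product: 7 * 2 = 14
Right cross product: 9 * 5 = 45
14 != 45
Not equal, so proportions differ => No

No


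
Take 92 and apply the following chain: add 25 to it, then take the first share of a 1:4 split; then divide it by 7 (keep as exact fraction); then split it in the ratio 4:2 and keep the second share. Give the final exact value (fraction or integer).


Start with 92.
Step 1: Add 25: 92+25=117; split 1:4 first = 117*1/5 = 117/5
Step 2: Divide by 7: 117/5 / 7 = 117/35
Step 3: Split 4:2, second share = 117/35 * 2/6 = 39/35
Final result = 39/35

39/35


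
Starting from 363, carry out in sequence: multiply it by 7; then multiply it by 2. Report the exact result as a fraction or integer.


Start with 363.
Step 1: Multiply by 7: 363 * 7 = 2541
Step 2: Multiply by 2: 2541 * 2 = 5082
Final result = 5082

5082


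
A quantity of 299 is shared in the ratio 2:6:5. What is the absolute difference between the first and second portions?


Total parts = 2 + 6 + 5 = 13
Value per part = 299 / 13 = 23
Shares: 2*23=46, 6*23=138, 5*23=115
First share = 46, second share = 138
Difference = |46 - 138| = 92

92


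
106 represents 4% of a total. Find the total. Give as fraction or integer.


Given: 106 is 4% of the whole
Set up: 106 = 4/100 * whole
whole = 106 * 100 / 4
whole = 10600 / 4
whole = 2650

2650


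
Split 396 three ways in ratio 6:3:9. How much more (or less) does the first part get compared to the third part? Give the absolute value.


Total parts = 6 + 3 + 9 = 18
Value per part = 396 / 18 = 22
Shares: 6*22=132, 3*22=66, 9*22=198
First share = 132, third share = 198
Difference = |132 - 198| = 66

66


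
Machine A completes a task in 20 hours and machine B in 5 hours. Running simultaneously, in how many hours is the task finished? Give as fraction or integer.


Rate of A = 1/20 job per hour
Rate of B = 1/5 job per hour
Combined rate = 1/20 + 1/5
Find common denominator: (5 + 20)/(20*5) = 25/100
Combined rate = 1/4 job per hour
Time together = 1 / (1/4) = 4 hours

4


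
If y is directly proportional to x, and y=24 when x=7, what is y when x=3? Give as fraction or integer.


Direct proportion: y = kx
Find k: k = 24/7 = 24/7
Compute y at x=3: y = 24/7 * 3
y = 72/7

72/7


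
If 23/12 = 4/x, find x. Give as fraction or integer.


Setting up: 23/12 = 4/x
Cross multiply: 23 * x = 12 * 4
23x = 48
x = 48/23
x = 48/23

48/23


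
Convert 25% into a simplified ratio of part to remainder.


Part = 25%, Remainder = 75%
Ratio = 25:75
GCD(25, 75) = 25
Simplify: 1:3 = 1:3

1:3


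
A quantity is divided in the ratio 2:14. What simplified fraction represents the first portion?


Total parts = 2 + 14 = 16
First part fraction = 2/16
Simplify: 2/16 = 1/8

1/8


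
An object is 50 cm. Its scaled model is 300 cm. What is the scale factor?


Original length = 50 cm
Scaled length = 300 cm
Scale factor = 300 / 50
= 6

6


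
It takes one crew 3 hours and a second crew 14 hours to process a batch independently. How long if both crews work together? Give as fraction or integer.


Rate of A = 1/3 job per hour
Rate of B = 1/14 job per hour
Combined rate = 1/3 + 1/14
Find common denominator: (14 + 3)/(3*14) = 17/42
Combined rate = 17/42 job per hour
Time together = 1 / (17/42) = 42/17 hours

42/17


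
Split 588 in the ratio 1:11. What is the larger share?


Total parts = 1 + 11 = 12
Value per part = 588 / 12 = 49
First share = 1 * 49 = 49
Second share = 11 * 49 = 539
Larger share = 539

539


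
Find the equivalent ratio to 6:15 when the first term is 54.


Original ratio: 6:15
First term target: 54
Scale factor = 54 / 6 = 9
Multiply second term: 15 * 9 = 135
Equivalent ratio = 54:135

54:135


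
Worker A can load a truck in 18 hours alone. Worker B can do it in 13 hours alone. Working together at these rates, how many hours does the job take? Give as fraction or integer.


Rate of A = 1/18 job per hour
Rate of B = 1/13 job per hour
Combined rate = 1/18 + 1/13
Find common denominator: (13 + 18)/(18*13) = 31/234
Combined rate = 31/234 job per hour
Time together = 1 / (31/234) = 234/31 hours

234/31


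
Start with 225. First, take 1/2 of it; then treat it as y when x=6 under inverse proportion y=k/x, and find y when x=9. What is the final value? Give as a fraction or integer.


Start with 225.
Step 1: Take 1/2: 225 * 1/2 = 225/2
Step 2: Inverse prop: k = (225/2)*6; new y = k/9 = 225/2*6/9 = 75
Final result = 75

75


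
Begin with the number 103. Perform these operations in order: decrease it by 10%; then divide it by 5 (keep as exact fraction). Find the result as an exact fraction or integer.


Start with 103.
Step 1: Decrease by 10%: 103 * 90/100 = 927/10
Step 2: Divide by 5: 927/10 / 5 = 927/50
Final result = 927/50

927/50


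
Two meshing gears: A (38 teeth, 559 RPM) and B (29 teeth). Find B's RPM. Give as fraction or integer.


Gear ratio: teeth_A * RPM_A = teeth_B * RPM_B
38 * 559 = 29 * RPM_B
21242 = 29 * RPM_B
RPM_B = 21242 / 29
RPM_B = 21242/29

21242/29


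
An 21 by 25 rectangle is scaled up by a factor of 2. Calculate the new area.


Original dimensions: 21 x 25
Enlargement factor = 2
New width = 21 * 2 = 42
New height = 25 * 2 = 50
New area = 42 * 50 = 2100

2100


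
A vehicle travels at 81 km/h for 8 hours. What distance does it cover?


Using distance = speed * time
Speed = 81 km/h
Time = 8 hours
Distance = 81 * 8
= 648 km

648


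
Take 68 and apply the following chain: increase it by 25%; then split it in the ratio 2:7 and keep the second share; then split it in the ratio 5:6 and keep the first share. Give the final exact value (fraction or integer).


Start with 68.
Step 1: Increase by 25%: 68 * 125/100 = 85
Step 2: Split 2:7, second share = 85 * 7/9 = 595/9
Step 3: Split 5:6, first share = 595/9 * 5/11 = 2975/99
Final result = 2975/99

2975/99


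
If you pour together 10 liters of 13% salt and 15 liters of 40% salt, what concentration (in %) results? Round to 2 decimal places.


Solute in mixture 1 = 13% of 10 L = 10*13/100 = 13/10 L
Solute in mixture 2 = 40% of 15 L = 15*40/100 = 6 L
Total solute = 13/10 + 6 = 73/10 L
Total volume = 10 + 15 = 25 L
Final concentration = 73/10/25 * 100 = 29.20%

29.20


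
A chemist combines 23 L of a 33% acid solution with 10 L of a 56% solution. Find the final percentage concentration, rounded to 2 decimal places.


Solute in mixture 1 = 33% of 23 L = 23*33/100 = 759/100 L
Solute in mixture 2 = 56% of 10 L = 10*56/100 = 28/5 L
Total solute = 759/100 + 28/5 = 1319/100 L
Total volume = 23 + 10 = 33 L
Final concentration = 1319/100/33 * 100 = 39.97%

39.97


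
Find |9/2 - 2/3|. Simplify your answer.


Simplify: 9/2 = 9/2 and 2/3 = 2/3
Find common denominator: LCD = 6
Convert: 27/6 and 4/6
Difference = |27 - 4|/6 = 23/6
Simplified = 23/6

23/6


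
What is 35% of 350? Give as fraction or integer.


Compute 35% of 350
Convert percentage: 35% = 35/100
Multiply: 350 * 35/100
= 12250/100
= 245/2

245/2


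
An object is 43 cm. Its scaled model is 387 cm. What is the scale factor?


Original length = 43 cm
Scaled length = 387 cm
Scale factor = 387 / 43
= 9

9


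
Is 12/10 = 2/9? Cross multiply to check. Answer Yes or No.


Cross multiply to check 12/10 = 2/9
Left cross product: 12 * 9 = 108
Right cross product: 10 * 2 = 20
108 != 20
Not equal, so proportions differ => No

No


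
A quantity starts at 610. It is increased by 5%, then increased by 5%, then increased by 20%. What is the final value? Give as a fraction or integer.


Start: 610
Step 1: increase by 5% => multiply by 105/100
  610 * 105/100 = 1281/2
Step 2: increase by 5% => multiply by 105/100
  1281/2 * 105/100 = 26901/40
Step 3: increase by 20% => multiply by 120/100
  26901/40 * 120/100 = 80703/100
Final value = 80703/100

80703/100


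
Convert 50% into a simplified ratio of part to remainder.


Part = 50%, Remainder = 50%
Ratio = 50:50
GCD(50, 50) = 50
Simplify: 1:1 = 1:1

1:1


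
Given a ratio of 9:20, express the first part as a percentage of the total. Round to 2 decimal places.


Total parts = 9 + 20 = 29
First part fraction = 9/29
Percentage = (9/29) * 100
= 0.310345 * 100
= 31.03%

31.03


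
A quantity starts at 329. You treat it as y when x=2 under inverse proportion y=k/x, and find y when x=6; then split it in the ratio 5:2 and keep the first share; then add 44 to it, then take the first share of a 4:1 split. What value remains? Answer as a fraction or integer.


Start with 329.
Step 1: Inverse prop: k = (329)*2; new y = k/6 = 329*2/6 = 329/3
Step 2: Split 5:2, first share = 329/3 * 5/7 = 235/3
Step 3: Add 44: 235/3+44=367/3; split 4:1 first = 367/3*4/5 = 1468/15
Final result = 1468/15

1468/15


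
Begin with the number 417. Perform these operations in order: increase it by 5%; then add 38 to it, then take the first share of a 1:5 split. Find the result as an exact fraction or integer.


Start with 417.
Step 1: Increase by 5%: 417 * 105/100 = 8757/20
Step 2: Add 38: 8757/20+38=9517/20; split 1:5 first = 9517/20*1/6 = 9517/120
Final result = 9517/120

9517/120


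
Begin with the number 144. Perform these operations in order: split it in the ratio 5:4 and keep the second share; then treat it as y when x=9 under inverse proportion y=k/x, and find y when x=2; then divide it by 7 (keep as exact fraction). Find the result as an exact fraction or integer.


Start with 144.
Step 1: Split 5:4, second share = 144 * 4/9 = 64
Step 2: Inverse prop: k = (64)*9; new y = k/2 = 64*9/2 = 288
Step 3: Divide by 7: 288 / 7 = 288/7
Final result = 288/7

288/7


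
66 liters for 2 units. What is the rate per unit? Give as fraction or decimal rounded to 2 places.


Total liters = 66
Number of units = 2
Unit rate = 66 / 2
= 33 liters per unit

33


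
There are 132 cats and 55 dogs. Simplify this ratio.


Find GCD(132, 55)
GCD = 11
Divide both by 11: 132/11 = 12, 55/11 = 5
Simplified ratio = 12:5

12:5


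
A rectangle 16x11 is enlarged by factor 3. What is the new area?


Original dimensions: 16 x 11
Enlargement factor = 3
New width = 16 * 3 = 48
New height = 11 * 3 = 33
New area = 48 * 33 = 1584

1584


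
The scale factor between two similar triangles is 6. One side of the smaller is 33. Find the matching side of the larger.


Similar triangles have proportional sides
Scale factor = 6
Smaller side = 33
Corresponding larger side = 33 * 6
= 198

198


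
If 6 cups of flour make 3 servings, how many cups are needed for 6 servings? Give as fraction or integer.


Original: 6 cups for 3 servings
Target servings = 6
Scaling factor = 6/3
New amount = 6 * 6/3
= 36/3
= 12 cups

12


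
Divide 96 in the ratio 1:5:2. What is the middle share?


Ratio = 1:5:2
Total parts = 1 + 5 + 2 = 8
Value per part = 96 / 8 = 12
First share = 1 * 12 = 12
Middle share = 5 * 12 = 60
Third share = 2 * 12 = 24

60


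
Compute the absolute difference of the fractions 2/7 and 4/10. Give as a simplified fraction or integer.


Simplify: 2/7 = 2/7 and 4/10 = 2/5
Find common denominator: LCD = 35
Convert: 10/35 and 14/35
Difference = |10 - 14|/35 = 4/35
Simplified = 4/35

4/35


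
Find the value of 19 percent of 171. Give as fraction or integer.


Compute 19% of 171
Convert percentage: 19% = 19/100
Multiply: 171 * 19/100
= 3249/100
= 3249/100

3249/100


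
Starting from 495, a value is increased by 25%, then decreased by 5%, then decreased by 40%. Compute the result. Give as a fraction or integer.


Start: 495
Step 1: increase by 25% => multiply by 125/100
  495 * 125/100 = 2475/4
Step 2: decrease by 5% => multiply by 95/100
  2475/4 * 95/100 = 9405/16
Step 3: decrease by 40% => multiply by 60/100
  9405/16 * 60/100 = 5643/16
Final value = 5643/16

5643/16


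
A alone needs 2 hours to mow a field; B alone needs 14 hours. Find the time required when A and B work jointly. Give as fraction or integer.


Rate of A = 1/2 job per hour
Rate of B = 1/14 job per hour
Combined rate = 1/2 + 1/14
Find common denominator: (14 + 2)/(2*14) = 16/28
Combined rate = 4/7 job per hour
Time together = 1 / (4/7) = 7/4 hours

7/4


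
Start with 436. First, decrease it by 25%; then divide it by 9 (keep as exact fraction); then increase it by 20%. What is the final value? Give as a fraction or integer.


Start with 436.
Step 1: Decrease by 25%: 436 * 75/100 = 327
Step 2: Divide by 9: 327 / 9 = 109/3
Step 3: Increase by 20%: 109/3 * 120/100 = 218/5
Final result = 218/5

218/5


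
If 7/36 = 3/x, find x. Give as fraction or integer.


Setting up: 7/36 = 3/x
Cross multiply: 7 * x = 36 * 3
7x = 108
x = 108/7
x = 108/7

108/7


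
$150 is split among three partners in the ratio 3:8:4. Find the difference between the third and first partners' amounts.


Total parts = 3 + 8 + 4 = 15
Value per part = 150 / 15 = 10
Shares: 3*10=30, 8*10=80, 4*10=40
Third share = 40, first share = 30
Difference = |40 - 30| = 10

10


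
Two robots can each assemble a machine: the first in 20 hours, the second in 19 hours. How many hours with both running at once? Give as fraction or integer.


Rate of A = 1/20 job per hour
Rate of B = 1/19 job per hour
Combined rate = 1/20 + 1/19
Find common denominator: (19 + 20)/(20*19) = 39/380
Combined rate = 39/380 job per hour
Time together = 1 / (39/380) = 380/39 hours

380/39


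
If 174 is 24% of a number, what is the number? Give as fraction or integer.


Given: 174 is 24% of the whole
Set up: 174 = 24/100 * whole
whole = 174 * 100 / 24
whole = 17400 / 24
whole = 725

725


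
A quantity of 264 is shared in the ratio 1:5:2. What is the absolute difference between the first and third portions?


Total parts = 1 + 5 + 2 = 8
Value per part = 264 / 8 = 33
Shares: 1*33=33, 5*33=165, 2*33=66
First share = 33, third share = 66
Difference = |33 - 66| = 33

33


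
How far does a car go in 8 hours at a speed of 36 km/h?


Using distance = speed * time
Speed = 36 km/h
Time = 8 hours
Distance = 36 * 8
= 288 km

288


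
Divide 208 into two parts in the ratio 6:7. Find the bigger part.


Total parts = 6 + 7 = 13
Value per part = 208 / 13 = 16
First share = 6 * 16 = 96
Second share = 7 * 16 = 112
Larger share = 112

112


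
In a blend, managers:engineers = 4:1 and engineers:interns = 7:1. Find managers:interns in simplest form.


Given a:b = 4:1 and b:c = 7:1
Make b consistent. Multiply first ratio by 7: a:b = 28:7
Multiply second ratio by 1: b:c = 7:1
Now b = 7 in both, so a:b:c = 28:7:1
Therefore a:c = 28:1
Simplify by GCD: a:c = 28:1

28:1


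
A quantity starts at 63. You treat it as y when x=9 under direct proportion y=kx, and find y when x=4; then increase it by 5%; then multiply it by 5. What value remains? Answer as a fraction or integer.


Start with 63.
Step 1: Direct prop: k = (63)/9; new y = k*4 = 63*4/9 = 28
Step 2: Increase by 5%: 28 * 105/100 = 147/5
Step 3: Multiply by 5: 147/5 * 5 = 147
Final result = 147

147


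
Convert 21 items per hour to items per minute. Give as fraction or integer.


Converting from per hour to per minute
Rate = 21 items per hour
Divide by 60: 21/60
= 7/20 items per minute

7/20


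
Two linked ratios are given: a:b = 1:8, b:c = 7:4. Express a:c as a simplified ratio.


Given a:b = 1:8 and b:c = 7:4
Make b consistent. Multiply first ratio by 7: a:b = 7:56
Multiply second ratio by 8: b:c = 56:32
Now b = 56 in both, so a:b:c = 7:56:32
Therefore a:c = 7:32
Simplify by GCD: a:c = 7:32

7:32


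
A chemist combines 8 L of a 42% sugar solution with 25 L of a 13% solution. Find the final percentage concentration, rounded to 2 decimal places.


Solute in mixture 1 = 42% of 8 L = 8*42/100 = 84/25 L
Solute in mixture 2 = 13% of 25 L = 25*13/100 = 13/4 L
Total solute = 84/25 + 13/4 = 661/100 L
Total volume = 8 + 25 = 33 L
Final concentration = 661/100/33 * 100 = 20.03%

20.03


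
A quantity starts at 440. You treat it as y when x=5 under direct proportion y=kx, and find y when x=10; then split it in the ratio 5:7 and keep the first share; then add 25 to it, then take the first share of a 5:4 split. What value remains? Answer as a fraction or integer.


Start with 440.
Step 1: Direct prop: k = (440)/5; new y = k*10 = 440*10/5 = 880
Step 2: Split 5:7, first share = 880 * 5/12 = 1100/3
Step 3: Add 25: 1100/3+25=1175/3; split 5:4 first = 1175/3*5/9 = 5875/27
Final result = 5875/27

5875/27


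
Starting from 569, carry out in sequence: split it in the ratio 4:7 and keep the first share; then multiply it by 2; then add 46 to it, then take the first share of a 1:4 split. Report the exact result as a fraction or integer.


Start with 569.
Step 1: Split 4:7, first share = 569 * 4/11 = 2276/11
Step 2: Multiply by 2: 2276/11 * 2 = 4552/11
Step 3: Add 46: 4552/11+46=5058/11; split 1:4 first = 5058/11*1/5 = 5058/55
Final result = 5058/55

5058/55


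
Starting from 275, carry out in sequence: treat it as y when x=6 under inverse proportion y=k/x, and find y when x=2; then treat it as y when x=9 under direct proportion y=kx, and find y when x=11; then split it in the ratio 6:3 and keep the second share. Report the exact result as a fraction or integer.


Start with 275.
Step 1: Inverse prop: k = (275)*6; new y = k/2 = 275*6/2 = 825
Step 2: Direct prop: k = (825)/9; new y = k*11 = 825*11/9 = 3025/3
Step 3: Split 6:3, second share = 3025/3 * 3/9 = 3025/9
Final result = 3025/9

3025/9


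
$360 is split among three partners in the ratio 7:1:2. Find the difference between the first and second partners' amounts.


Total parts = 7 + 1 + 2 = 10
Value per part = 360 / 10 = 36
Shares: 7*36=252, 1*36=36, 2*36=72
First share = 252, second share = 36
Difference = |252 - 36| = 216

216


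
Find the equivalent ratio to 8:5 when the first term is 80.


Original ratio: 8:5
First term target: 80
Scale factor = 80 / 8 = 10
Multiply second term: 5 * 10 = 50
Equivalent ratio = 80:50

80:50


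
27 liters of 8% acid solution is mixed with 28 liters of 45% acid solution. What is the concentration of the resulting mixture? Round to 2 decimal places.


Solute in mixture 1 = 8% of 27 L = 27*8/100 = 54/25 L
Solute in mixture 2 = 45% of 28 L = 28*45/100 = 63/5 L
Total solute = 54/25 + 63/5 = 369/25 L
Total volume = 27 + 28 = 55 L
Final concentration = 369/25/55 * 100 = 26.84%

26.84


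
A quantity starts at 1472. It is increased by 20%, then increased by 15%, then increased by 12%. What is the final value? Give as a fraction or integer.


Start: 1472
Step 1: increase by 20% => multiply by 120/100
  1472 * 120/100 = 8832/5
Step 2: increase by 15% => multiply by 115/100
  8832/5 * 115/100 = 50784/25
Step 3: increase by 12% => multiply by 112/100
  50784/25 * 112/100 = 1421952/625
Final value = 1421952/625

1421952/625


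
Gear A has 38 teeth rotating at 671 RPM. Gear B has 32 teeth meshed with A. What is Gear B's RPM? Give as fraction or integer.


Gear ratio: teeth_A * RPM_A = teeth_B * RPM_B
38 * 671 = 32 * RPM_B
25498 = 32 * RPM_B
RPM_B = 25498 / 32
RPM_B = 12749/16

12749/16


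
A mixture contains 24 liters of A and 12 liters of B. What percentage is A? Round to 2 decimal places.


Volume of A = 24 L
Volume of B = 12 L
Total volume = 24 + 12 = 36 L
Percentage of A = (24/36) * 100
= 66.67%

66.67


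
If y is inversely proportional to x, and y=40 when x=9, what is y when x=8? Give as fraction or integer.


Inverse proportion: y = k/x
Find k: k = 9 * 40 = 360
Compute y at x=8: y = 360/8
y = 45

45


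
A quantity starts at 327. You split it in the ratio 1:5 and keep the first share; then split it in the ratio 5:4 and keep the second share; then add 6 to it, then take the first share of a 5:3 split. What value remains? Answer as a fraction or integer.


Start with 327.
Step 1: Split 1:5, first share = 327 * 1/6 = 109/2
Step 2: Split 5:4, second share = 109/2 * 4/9 = 218/9
Step 3: Add 6: 218/9+6=272/9; split 5:3 first = 272/9*5/8 = 170/9
Final result = 170/9

170/9


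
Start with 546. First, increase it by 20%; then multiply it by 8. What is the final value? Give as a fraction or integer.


Start with 546.
Step 1: Increase by 20%: 546 * 120/100 = 3276/5
Step 2: Multiply by 8: 3276/5 * 8 = 26208/5
Final result = 26208/5

26208/5


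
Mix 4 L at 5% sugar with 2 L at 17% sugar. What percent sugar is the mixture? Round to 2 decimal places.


Solute in mixture 1 = 5% of 4 L = 4*5/100 = 1/5 L
Solute in mixture 2 = 17% of 2 L = 2*17/100 = 17/50 L
Total solute = 1/5 + 17/50 = 27/50 L
Total volume = 4 + 2 = 6 L
Final concentration = 27/50/6 * 100 = 9.00%

9.00


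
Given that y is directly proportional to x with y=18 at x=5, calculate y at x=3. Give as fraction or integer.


Direct proportion: y = kx
Find k: k = 18/5 = 18/5
Compute y at x=3: y = 18/5 * 3
y = 54/5

54/5


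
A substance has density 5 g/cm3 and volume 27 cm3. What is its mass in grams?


Using mass = density * volume
Density = 5 g/cm3
Volume = 27 cm3
Mass = 5 * 27
= 135 g

135


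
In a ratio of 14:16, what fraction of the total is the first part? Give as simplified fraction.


Total parts = 14 + 16 = 30
First part fraction = 14/30
Simplify: 14/30 = 7/15

7/15


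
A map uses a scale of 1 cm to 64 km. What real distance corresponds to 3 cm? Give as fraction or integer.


Map scale: 1 cm = 64 km
Measured distance on map = 3 cm
Set up proportion: 3 * 64 / 1
= 192 / 1
= 192 km

192


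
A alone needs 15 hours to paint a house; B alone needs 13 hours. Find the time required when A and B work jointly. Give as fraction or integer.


Rate of A = 1/15 job per hour
Rate of B = 1/13 job per hour
Combined rate = 1/15 + 1/13
Find common denominator: (13 + 15)/(15*13) = 28/195
Combined rate = 28/195 job per hour
Time together = 1 / (28/195) = 195/28 hours

195/28


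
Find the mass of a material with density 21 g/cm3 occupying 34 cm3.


Using mass = density * volume
Density = 21 g/cm3
Volume = 34 cm3
Mass = 21 * 34
= 714 g

714


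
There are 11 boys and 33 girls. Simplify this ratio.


Find GCD(11, 33)
GCD = 11
Divide both by 11: 11/11 = 1, 33/11 = 3
Simplified ratio = 1:3

1:3


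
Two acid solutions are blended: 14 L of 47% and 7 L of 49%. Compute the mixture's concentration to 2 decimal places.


Solute in mixture 1 = 47% of 14 L = 14*47/100 = 329/50 L
Solute in mixture 2 = 49% of 7 L = 7*49/100 = 343/100 L
Total solute = 329/50 + 343/100 = 1001/100 L
Total volume = 14 + 7 = 21 L
Final concentration = 1001/100/21 * 100 = 47.67%

47.67


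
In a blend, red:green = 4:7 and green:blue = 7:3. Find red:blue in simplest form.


Given a:b = 4:7 and b:c = 7:3
Make b consistent. Multiply first ratio by 7: a:b = 28:49
Multiply second ratio by 7: b:c = 49:21
Now b = 49 in both, so a:b:c = 28:49:21
Therefore a:c = 28:21
Simplify by GCD: a:c = 4:3

4:3


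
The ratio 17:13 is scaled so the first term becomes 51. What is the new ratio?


Original ratio: 17:13
First term target: 51
Scale factor = 51 / 17 = 3
Multiply second term: 13 * 3 = 39
Equivalent ratio = 51:39

51:39


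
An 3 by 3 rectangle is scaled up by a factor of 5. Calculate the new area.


Original dimensions: 3 x 3
Enlargement factor = 5
New width = 3 * 5 = 15
New height = 3 * 5 = 15
New area = 15 * 15 = 225

225


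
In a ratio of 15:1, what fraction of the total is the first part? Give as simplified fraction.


Total parts = 15 + 1 = 16
First part fraction = 15/16
Simplify: 15/16 = 15/16

15/16


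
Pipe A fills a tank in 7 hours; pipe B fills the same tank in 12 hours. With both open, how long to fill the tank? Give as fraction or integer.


Rate of A = 1/7 job per hour
Rate of B = 1/12 job per hour
Combined rate = 1/7 + 1/12
Find common denominator: (12 + 7)/(7*12) = 19/84
Combined rate = 19/84 job per hour
Time together = 1 / (19/84) = 84/19 hours

84/19


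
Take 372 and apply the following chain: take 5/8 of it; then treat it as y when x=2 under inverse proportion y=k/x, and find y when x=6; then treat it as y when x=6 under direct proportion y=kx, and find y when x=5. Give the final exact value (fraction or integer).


Start with 372.
Step 1: Take 5/8: 372 * 5/8 = 465/2
Step 2: Inverse prop: k = (465/2)*2; new y = k/6 = 465/2*2/6 = 155/2
Step 3: Direct prop: k = (155/2)/6; new y = k*5 = 155/2*5/6 = 775/12
Final result = 775/12

775/12


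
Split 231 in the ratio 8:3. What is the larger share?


Total parts = 8 + 3 = 11
Value per part = 231 / 11 = 21
First share = 8 * 21 = 168
Second share = 3 * 21 = 63
Larger share = 168

168


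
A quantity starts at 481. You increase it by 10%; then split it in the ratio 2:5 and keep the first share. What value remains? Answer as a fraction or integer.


Start with 481.
Step 1: Increase by 10%: 481 * 110/100 = 5291/10
Step 2: Split 2:5, first share = 5291/10 * 2/7 = 5291/35
Final result = 5291/35

5291/35


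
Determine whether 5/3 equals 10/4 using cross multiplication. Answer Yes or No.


Cross multiply to check 5/3 = 10/4
Left cross product: 5 * 4 = 20
Right cross product: 3 * 10 = 30
20 != 30
Not equal, so proportions differ => No

No
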